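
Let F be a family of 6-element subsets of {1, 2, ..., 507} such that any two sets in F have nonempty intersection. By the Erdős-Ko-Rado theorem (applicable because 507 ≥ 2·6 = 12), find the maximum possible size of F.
max |F| = C(506, 5) = 270996004356

Erdős-Ko-Rado (1961): when n ≥ 2k, max |F| = C(n−1, k−1). The bound is attained by the star {A : i ∈ A} for any fixed i ∈ [n]. Here C(507−1, 6−1) = C(506, 5) = 270996004356.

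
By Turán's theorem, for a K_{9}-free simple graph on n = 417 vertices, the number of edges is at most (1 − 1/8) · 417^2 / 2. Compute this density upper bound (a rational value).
Turán density bound = (7/8) · 417^2/2 = 1217223/16 ≈ 76076.4375

Turán's theorem: ex(n, K_{r+1}) is achieved by the complete r-partite Turán graph T(n, r) with parts as balanced as possible, and is at most (1 − 1/r) · n^2/2. For r = 8, n = 417: the density bound is (7/8) · 173889/2 = 1217223/16 ≈ 76076.4375. The integer-valued extremum is e(T(417, 8)) = 76076, which is strictly less than the density bound 1217223/16 since 8 ∤ 417 (the parts of T(417, 8) cannot all be equal).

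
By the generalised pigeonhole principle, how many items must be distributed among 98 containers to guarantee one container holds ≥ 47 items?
n = (47 − 1)·98 + 1 = 4509

By the generalised pigeonhole principle, to guarantee some box contains ≥ r objects we need more than (r − 1) · k objects total. Threshold: n = (r − 1) · k + 1. With r = 47 and k = 98: n = 46 · 98 + 1 = 4508 + 1 = 4509. For n = 4508 = 46 · 98, we can put exactly 46 objects in every box, avoiding 47 in any single one — so 4509 is tight.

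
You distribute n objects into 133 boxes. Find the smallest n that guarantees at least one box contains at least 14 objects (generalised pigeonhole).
n = (14 − 1)·133 + 1 = 1730

By the generalised pigeonhole principle, to guarantee some box contains ≥ r objects we need more than (r − 1) · k objects total. Threshold: n = (r − 1) · k + 1. With r = 14 and k = 133: n = 13 · 133 + 1 = 1729 + 1 = 1730. For n = 1729 = 13 · 133, we can put exactly 13 objects in every box, avoiding 14 in any single one — so 1730 is tight.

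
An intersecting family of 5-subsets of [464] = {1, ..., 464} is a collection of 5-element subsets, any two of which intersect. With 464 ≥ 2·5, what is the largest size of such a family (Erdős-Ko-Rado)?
max |F| = C(463, 4) = 1890037765

Erdős-Ko-Rado (1961): when n ≥ 2k, max |F| = C(n−1, k−1). The bound is attained by the star {A : i ∈ A} for any fixed i ∈ [n]. Here C(464−1, 5−1) = C(463, 4) = 1890037765.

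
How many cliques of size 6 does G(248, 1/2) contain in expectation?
E[# K_6] = C(248, 6) · (1/2)^C(6, 2) = 304027892532 / 2^15 = 76006973133/8192 ≈ 9278194.962524

For each 6-subset S of vertices (there are C(248, 6) = 304027892532 such S), let X_S = 1 if S induces a K_6 (all C(6, 2) = 15 edges present). Then P(X_S = 1) = (1/2)^15 = 1/32768. By linearity of expectation, E[# K_6] = C(248, 6) · (1/2)^15 = 304027892532 / 32768 = 76006973133/8192 ≈ 9278194.962524.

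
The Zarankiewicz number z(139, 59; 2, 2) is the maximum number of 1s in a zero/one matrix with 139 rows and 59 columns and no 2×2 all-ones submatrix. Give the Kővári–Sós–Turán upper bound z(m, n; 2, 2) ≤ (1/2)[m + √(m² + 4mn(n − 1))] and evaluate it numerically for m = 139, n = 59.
z(139, 59; 2, 2) ≤ (1/2)[139 + √(139² + 4·139·59·58)] = (1/2)[139 + √1921953] = 762.6726

Kővári–Sós–Turán: let r_1, ..., r_139 be the row sums and z = Σ r_i the total number of 1s. Each pair of columns can share at most one row with both entries 1 (else a 2×2 all-ones block appears), so Σ_i C(r_i, 2) ≤ C(59, 2) = 1711. By convexity Σ_i C(r_i, 2) ≥ 139·C(z/139, 2) = z(z − 139)/(2·139), giving z² − 139z − 139·59·58 ≤ 0 and hence z ≤ (1/2)[139 + √(19321 + 4·475658)] = (1/2)[139 + √1921953] ≈ (1/2)(139 + 1386.3452) = 762.6726.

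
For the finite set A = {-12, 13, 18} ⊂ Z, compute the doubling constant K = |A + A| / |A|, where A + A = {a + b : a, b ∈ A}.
K = |A + A| / |A| = 6/3 = 2

Enumerate A + A = {a + b : a, b ∈ A}. With |A| = 3, there are |A|^2 = 9 ordered sum pairs; collecting distinct values, A + A = {-24, 1, 6, 26, 31, 36}, so |A + A| = 6. Thus K = 6/3 = 2. For comparison, the minimum possible |A + A| over all 3-element sets is 2·3 − 1 = 5 (so min K = 5/3), attained only by arithmetic progressions.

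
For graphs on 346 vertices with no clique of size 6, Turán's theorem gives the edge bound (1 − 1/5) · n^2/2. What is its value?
Turán density bound = (4/5) · 346^2/2 = 239432/5 ≈ 47886.4

Turán's theorem: ex(n, K_{r+1}) is achieved by the complete r-partite Turán graph T(n, r) with parts as balanced as possible, and is at most (1 − 1/r) · n^2/2. For r = 5, n = 346: the density bound is (4/5) · 119716/2 = 239432/5 ≈ 47886.4. The integer-valued extremum is e(T(346, 5)) = 47886, which is strictly less than the density bound 239432/5 since 5 ∤ 346 (the parts of T(346, 5) cannot all be equal).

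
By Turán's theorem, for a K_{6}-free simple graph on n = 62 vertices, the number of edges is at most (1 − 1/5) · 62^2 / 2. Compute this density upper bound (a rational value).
Turán density bound = (4/5) · 62^2/2 = 7688/5 ≈ 1537.6

Turán's theorem: ex(n, K_{r+1}) is achieved by the complete r-partite Turán graph T(n, r) with parts as balanced as possible, and is at most (1 − 1/r) · n^2/2. For r = 5, n = 62: the density bound is (4/5) · 3844/2 = 7688/5 ≈ 1537.6. The integer-valued extremum is e(T(62, 5)) = 1537, which is strictly less than the density bound 7688/5 since 5 ∤ 62 (the parts of T(62, 5) cannot all be equal).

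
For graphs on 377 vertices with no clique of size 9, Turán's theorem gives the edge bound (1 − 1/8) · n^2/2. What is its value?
Turán density bound = (7/8) · 377^2/2 = 994903/16 ≈ 62181.4375

Turán's theorem: ex(n, K_{r+1}) is achieved by the complete r-partite Turán graph T(n, r) with parts as balanced as possible, and is at most (1 − 1/r) · n^2/2. For r = 8, n = 377: the density bound is (7/8) · 142129/2 = 994903/16 ≈ 62181.4375. The integer-valued extremum is e(T(377, 8)) = 62181, which is strictly less than the density bound 994903/16 since 8 ∤ 377 (the parts of T(377, 8) cannot all be equal).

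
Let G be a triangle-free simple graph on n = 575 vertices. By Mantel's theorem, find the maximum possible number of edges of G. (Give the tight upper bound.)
ex(575, K_3) = ⌊575^2/4⌋ = 82656

Mantel (1907): a triangle-free graph on n vertices has at most ⌊n^2/4⌋ edges, with equality for the complete bipartite graph K_{⌊n/2⌋, ⌈n/2⌉}. For n = 575: ⌊575^2/4⌋ = ⌊330625/4⌋ = 82656. The extremal graph is K_{287, 288}, which has 287·288 = 82656 edges.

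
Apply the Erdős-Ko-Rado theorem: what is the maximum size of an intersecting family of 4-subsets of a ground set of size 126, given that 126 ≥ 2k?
max |F| = C(125, 3) = 317750

Erdős-Ko-Rado (1961): when n ≥ 2k, max |F| = C(n−1, k−1). The bound is attained by the star {A : i ∈ A} for any fixed i ∈ [n]. Here C(126−1, 4−1) = C(125, 3) = 317750.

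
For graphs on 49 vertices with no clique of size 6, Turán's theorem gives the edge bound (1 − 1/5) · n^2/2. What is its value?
Turán density bound = (4/5) · 49^2/2 = 4802/5 ≈ 960.4

Turán's theorem: ex(n, K_{r+1}) is achieved by the complete r-partite Turán graph T(n, r) with parts as balanced as possible, and is at most (1 − 1/r) · n^2/2. For r = 5, n = 49: the density bound is (4/5) · 2401/2 = 4802/5 ≈ 960.4. The integer-valued extremum is e(T(49, 5)) = 960, which is strictly less than the density bound 4802/5 since 5 ∤ 49 (the parts of T(49, 5) cannot all be equal).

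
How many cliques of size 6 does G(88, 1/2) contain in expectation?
E[# K_6] = C(88, 6) · (1/2)^C(6, 2) = 541931236 / 2^15 = 135482809/8192 ≈ 16538.428833

For each 6-subset S of vertices (there are C(88, 6) = 541931236 such S), let X_S = 1 if S induces a K_6 (all C(6, 2) = 15 edges present). Then P(X_S = 1) = (1/2)^15 = 1/32768. By linearity of expectation, E[# K_6] = C(88, 6) · (1/2)^15 = 541931236 / 32768 = 135482809/8192 ≈ 16538.428833.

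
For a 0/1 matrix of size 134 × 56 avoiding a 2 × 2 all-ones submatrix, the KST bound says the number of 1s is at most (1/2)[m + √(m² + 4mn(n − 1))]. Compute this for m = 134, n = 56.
z(134, 56; 2, 2) ≤ (1/2)[134 + √(134² + 4·134·56·55)] = (1/2)[134 + √1668836] = 712.9172

Kővári–Sós–Turán: let r_1, ..., r_134 be the row sums and z = Σ r_i the total number of 1s. Each pair of columns can share at most one row with both entries 1 (else a 2×2 all-ones block appears), so Σ_i C(r_i, 2) ≤ C(56, 2) = 1540. By convexity Σ_i C(r_i, 2) ≥ 134·C(z/134, 2) = z(z − 134)/(2·134), giving z² − 134z − 134·56·55 ≤ 0 and hence z ≤ (1/2)[134 + √(17956 + 4·412720)] = (1/2)[134 + √1668836] ≈ (1/2)(134 + 1291.8344) = 712.9172.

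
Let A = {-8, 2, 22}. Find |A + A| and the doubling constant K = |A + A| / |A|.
K = |A + A| / |A| = 6/3 = 2

Enumerate A + A = {a + b : a, b ∈ A}. With |A| = 3, there are |A|^2 = 9 ordered sum pairs; collecting distinct values, A + A = {-16, -6, 4, 14, 24, 44}, so |A + A| = 6. Thus K = 6/3 = 2. For comparison, the minimum possible |A + A| over all 3-element sets is 2·3 − 1 = 5 (so min K = 5/3), attained only by arithmetic progressions.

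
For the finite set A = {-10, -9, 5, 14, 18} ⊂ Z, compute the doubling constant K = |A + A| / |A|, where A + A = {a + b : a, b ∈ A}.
K = |A + A| / |A| = 15/5 = 3

Enumerate A + A = {a + b : a, b ∈ A}. With |A| = 5, there are |A|^2 = 25 ordered sum pairs; collecting distinct values, A + A = {-20, -19, -18, -5, -4, 4, 5, 8, 9, 10, 19, 23, 28, 32, 36}, so |A + A| = 15. Thus K = 15/5 = 3. For comparison, the minimum possible |A + A| over all 5-element sets is 2·5 − 1 = 9 (so min K = 9/5), attained only by arithmetic progressions.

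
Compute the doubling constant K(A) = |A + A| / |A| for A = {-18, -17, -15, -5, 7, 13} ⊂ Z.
K = |A + A| / |A| = 20/6 = 10/3

Enumerate A + A = {a + b : a, b ∈ A}. With |A| = 6, there are |A|^2 = 36 ordered sum pairs; collecting distinct values, A + A = {-36, -35, -34, -33, -32, -30, -23, -22, -20, -11, -10, -8, -5, -4, -2, 2, 8, 14, 20, 26}, so |A + A| = 20. Thus K = 20/6 = 10/3. For comparison, the minimum possible |A + A| over all 6-element sets is 2·6 − 1 = 11 (so min K = 11/6), attained only by arithmetic progressions.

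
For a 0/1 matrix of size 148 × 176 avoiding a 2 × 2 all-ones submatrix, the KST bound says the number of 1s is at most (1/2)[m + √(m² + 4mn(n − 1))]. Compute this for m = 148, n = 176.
z(148, 176; 2, 2) ≤ (1/2)[148 + √(148² + 4·148·176·175)] = (1/2)[148 + √18255504] = 2210.323

Kővári–Sós–Turán: let r_1, ..., r_148 be the row sums and z = Σ r_i the total number of 1s. Each pair of columns can share at most one row with both entries 1 (else a 2×2 all-ones block appears), so Σ_i C(r_i, 2) ≤ C(176, 2) = 15400. By convexity Σ_i C(r_i, 2) ≥ 148·C(z/148, 2) = z(z − 148)/(2·148), giving z² − 148z − 148·176·175 ≤ 0 and hence z ≤ (1/2)[148 + √(21904 + 4·4558400)] = (1/2)[148 + √18255504] ≈ (1/2)(148 + 4272.646) = 2210.323.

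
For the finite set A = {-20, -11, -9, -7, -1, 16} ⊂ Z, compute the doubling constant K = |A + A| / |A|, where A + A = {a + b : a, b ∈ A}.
K = |A + A| / |A| = 20/6 = 10/3

Enumerate A + A = {a + b : a, b ∈ A}. With |A| = 6, there are |A|^2 = 36 ordered sum pairs; collecting distinct values, A + A = {-40, -31, -29, -27, -22, -21, -20, -18, -16, -14, -12, -10, -8, -4, -2, 5, 7, 9, 15, 32}, so |A + A| = 20. Thus K = 20/6 = 10/3. For comparison, the minimum possible |A + A| over all 6-element sets is 2·6 − 1 = 11 (so min K = 11/6), attained only by arithmetic progressions.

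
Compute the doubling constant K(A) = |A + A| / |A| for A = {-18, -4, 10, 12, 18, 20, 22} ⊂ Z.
K = |A + A| / |A| = 24/7

Enumerate A + A = {a + b : a, b ∈ A}. With |A| = 7, there are |A|^2 = 49 ordered sum pairs; collecting distinct values, A + A = {-36, -22, -8, -6, 0, 2, 4, 6, 8, 14, 16, 18, 20, 22, 24, 28, 30, 32, 34, 36, 38, 40, 42, 44}, so |A + A| = 24. Thus K = 24/7. For comparison, the minimum possible |A + A| over all 7-element sets is 2·7 − 1 = 13 (so min K = 13/7), attained only by arithmetic progressions.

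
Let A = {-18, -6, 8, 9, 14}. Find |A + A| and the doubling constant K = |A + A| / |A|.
K = |A + A| / |A| = 15/5 = 3

Enumerate A + A = {a + b : a, b ∈ A}. With |A| = 5, there are |A|^2 = 25 ordered sum pairs; collecting distinct values, A + A = {-36, -24, -12, -10, -9, -4, 2, 3, 8, 16, 17, 18, 22, 23, 28}, so |A + A| = 15. Thus K = 15/5 = 3. For comparison, the minimum possible |A + A| over all 5-element sets is 2·5 − 1 = 9 (so min K = 9/5), attained only by arithmetic progressions.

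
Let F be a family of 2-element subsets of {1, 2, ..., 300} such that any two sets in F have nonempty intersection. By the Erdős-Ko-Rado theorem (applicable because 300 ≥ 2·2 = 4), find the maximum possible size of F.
max |F| = C(299, 1) = 299

The Erdős-Ko-Rado theorem states: for n ≥ 2k, an intersecting family of k-subsets of an n-element set has size at most C(n − 1, k − 1), with equality for 'star' families {A ⊆ [n] : |A| = k, i ∈ A} (fix an element i). For n = 300, k = 2: C(299, 1) = 299.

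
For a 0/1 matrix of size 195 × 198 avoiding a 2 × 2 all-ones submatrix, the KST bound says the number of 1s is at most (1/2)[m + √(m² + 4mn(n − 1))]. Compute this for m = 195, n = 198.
z(195, 198; 2, 2) ≤ (1/2)[195 + √(195² + 4·195·198·197)] = (1/2)[195 + √30462705] = 2857.1515

Kővári–Sós–Turán: let r_1, ..., r_195 be the row sums and z = Σ r_i the total number of 1s. Each pair of columns can share at most one row with both entries 1 (else a 2×2 all-ones block appears), so Σ_i C(r_i, 2) ≤ C(198, 2) = 19503. By convexity Σ_i C(r_i, 2) ≥ 195·C(z/195, 2) = z(z − 195)/(2·195), giving z² − 195z − 195·198·197 ≤ 0 and hence z ≤ (1/2)[195 + √(38025 + 4·7606170)] = (1/2)[195 + √30462705] ≈ (1/2)(195 + 5519.3029) = 2857.1515.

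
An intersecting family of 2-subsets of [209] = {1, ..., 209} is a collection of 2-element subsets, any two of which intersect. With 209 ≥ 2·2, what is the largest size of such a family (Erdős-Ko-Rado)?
max |F| = C(208, 1) = 208

Erdős-Ko-Rado (1961): when n ≥ 2k, max |F| = C(n−1, k−1). The bound is attained by the star {A : i ∈ A} for any fixed i ∈ [n]. Here C(209−1, 2−1) = C(208, 1) = 208.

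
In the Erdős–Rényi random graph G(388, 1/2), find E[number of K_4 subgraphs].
E[# K_4] = C(388, 4) · (1/2)^C(4, 2) = 929778465 / 2^6 = 14527788.515625

For each 4-subset S of vertices (there are C(388, 4) = 929778465 such S), let X_S = 1 if S induces a K_4 (all C(4, 2) = 6 edges present). Then P(X_S = 1) = (1/2)^6 = 1/64. By linearity of expectation, E[# K_4] = C(388, 4) · (1/2)^6 = 929778465 / 64 = 14527788.515625.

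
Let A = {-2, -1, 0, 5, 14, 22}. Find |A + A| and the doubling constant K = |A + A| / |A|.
K = |A + A| / |A| = 20/6 = 10/3

Enumerate A + A = {a + b : a, b ∈ A}. With |A| = 6, there are |A|^2 = 36 ordered sum pairs; collecting distinct values, A + A = {-4, -3, -2, -1, 0, 3, 4, 5, 10, 12, 13, 14, 19, 20, 21, 22, 27, 28, 36, 44}, so |A + A| = 20. Thus K = 20/6 = 10/3. For comparison, the minimum possible |A + A| over all 6-element sets is 2·6 − 1 = 11 (so min K = 11/6), attained only by arithmetic progressions.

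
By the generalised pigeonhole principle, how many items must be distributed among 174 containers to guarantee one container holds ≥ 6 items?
n = (6 − 1)·174 + 1 = 871

By the generalised pigeonhole principle, to guarantee some box contains ≥ r objects we need more than (r − 1) · k objects total. Threshold: n = (r − 1) · k + 1. With r = 6 and k = 174: n = 5 · 174 + 1 = 870 + 1 = 871. For n = 870 = 5 · 174, we can put exactly 5 objects in every box, avoiding 6 in any single one — so 871 is tight.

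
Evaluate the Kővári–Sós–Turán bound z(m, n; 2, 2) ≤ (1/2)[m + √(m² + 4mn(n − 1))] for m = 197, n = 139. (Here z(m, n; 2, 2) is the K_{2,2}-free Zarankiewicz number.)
z(197, 139; 2, 2) ≤ (1/2)[197 + √(197² + 4·197·139·138)] = (1/2)[197 + √15154225] = 2044.9214

Kővári–Sós–Turán: let r_1, ..., r_197 be the row sums and z = Σ r_i the total number of 1s. Each pair of columns can share at most one row with both entries 1 (else a 2×2 all-ones block appears), so Σ_i C(r_i, 2) ≤ C(139, 2) = 9591. By convexity Σ_i C(r_i, 2) ≥ 197·C(z/197, 2) = z(z − 197)/(2·197), giving z² − 197z − 197·139·138 ≤ 0 and hence z ≤ (1/2)[197 + √(38809 + 4·3778854)] = (1/2)[197 + √15154225] ≈ (1/2)(197 + 3892.8428) = 2044.9214.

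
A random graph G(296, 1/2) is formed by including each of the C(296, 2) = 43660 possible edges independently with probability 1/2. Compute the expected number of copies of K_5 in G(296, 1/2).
E[# K_5] = C(296, 5) · (1/2)^C(5, 2) = 18303337304 / 2^10 = 2287917163/128 = 17874352.8359375

For each 5-subset S of vertices (there are C(296, 5) = 18303337304 such S), let X_S = 1 if S induces a K_5 (all C(5, 2) = 10 edges present). Then P(X_S = 1) = (1/2)^10 = 1/1024. By linearity of expectation, E[# K_5] = C(296, 5) · (1/2)^10 = 18303337304 / 1024 = 2287917163/128 = 17874352.8359375.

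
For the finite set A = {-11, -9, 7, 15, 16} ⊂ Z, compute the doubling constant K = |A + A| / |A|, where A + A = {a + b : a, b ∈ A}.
K = |A + A| / |A| = 15/5 = 3

Enumerate A + A = {a + b : a, b ∈ A}. With |A| = 5, there are |A|^2 = 25 ordered sum pairs; collecting distinct values, A + A = {-22, -20, -18, -4, -2, 4, 5, 6, 7, 14, 22, 23, 30, 31, 32}, so |A + A| = 15. Thus K = 15/5 = 3. For comparison, the minimum possible |A + A| over all 5-element sets is 2·5 − 1 = 9 (so min K = 9/5), attained only by arithmetic progressions.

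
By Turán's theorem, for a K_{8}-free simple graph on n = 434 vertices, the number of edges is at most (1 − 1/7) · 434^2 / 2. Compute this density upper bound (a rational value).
Turán density bound = (6/7) · 434^2/2 = 80724

Turán's theorem: ex(n, K_{r+1}) is achieved by the complete r-partite Turán graph T(n, r) with parts as balanced as possible, and is at most (1 − 1/r) · n^2/2. For r = 7, n = 434: the density bound is (6/7) · 188356/2 = 80724. Since 7 ∣ 434, the Turán graph T(434, 7) has parts of equal size 62, and its edge count e(T(434, 7)) = 80724 attains the density bound exactly.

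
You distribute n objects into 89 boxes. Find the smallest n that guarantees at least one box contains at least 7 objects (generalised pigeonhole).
n = (7 − 1)·89 + 1 = 535

By the generalised pigeonhole principle, to guarantee some box contains ≥ r objects we need more than (r − 1) · k objects total. Threshold: n = (r − 1) · k + 1. With r = 7 and k = 89: n = 6 · 89 + 1 = 534 + 1 = 535. For n = 534 = 6 · 89, we can put exactly 6 objects in every box, avoiding 7 in any single one — so 535 is tight.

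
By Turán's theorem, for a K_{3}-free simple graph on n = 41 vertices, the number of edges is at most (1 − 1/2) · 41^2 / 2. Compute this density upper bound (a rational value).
Turán density bound = (1/2) · 41^2/2 = 1681/4 ≈ 420.25

Turán's theorem: ex(n, K_{r+1}) is achieved by the complete r-partite Turán graph T(n, r) with parts as balanced as possible, and is at most (1 − 1/r) · n^2/2. For r = 2, n = 41: the density bound is (1/2) · 1681/2 = 1681/4 ≈ 420.25. The integer-valued extremum is e(T(41, 2)) = 420, which is strictly less than the density bound 1681/4 since 2 ∤ 41 (the parts of T(41, 2) cannot all be equal).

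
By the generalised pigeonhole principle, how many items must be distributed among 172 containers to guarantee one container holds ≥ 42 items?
n = (42 − 1)·172 + 1 = 7053

By the generalised pigeonhole principle, to guarantee some box contains ≥ r objects we need more than (r − 1) · k objects total. Threshold: n = (r − 1) · k + 1. With r = 42 and k = 172: n = 41 · 172 + 1 = 7052 + 1 = 7053. For n = 7052 = 41 · 172, we can put exactly 41 objects in every box, avoiding 42 in any single one — so 7053 is tight.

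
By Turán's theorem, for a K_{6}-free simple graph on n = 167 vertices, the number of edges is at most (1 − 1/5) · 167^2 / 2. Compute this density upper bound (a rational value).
Turán density bound = (4/5) · 167^2/2 = 55778/5 ≈ 11155.6

Turán's theorem: ex(n, K_{r+1}) is achieved by the complete r-partite Turán graph T(n, r) with parts as balanced as possible, and is at most (1 − 1/r) · n^2/2. For r = 5, n = 167: the density bound is (4/5) · 27889/2 = 55778/5 ≈ 11155.6. The integer-valued extremum is e(T(167, 5)) = 11155, which is strictly less than the density bound 55778/5 since 5 ∤ 167 (the parts of T(167, 5) cannot all be equal).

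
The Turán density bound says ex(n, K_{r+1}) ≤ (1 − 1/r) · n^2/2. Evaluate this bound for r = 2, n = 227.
Turán density bound = (1/2) · 227^2/2 = 51529/4 ≈ 12882.25

Turán's theorem: ex(n, K_{r+1}) is achieved by the complete r-partite Turán graph T(n, r) with parts as balanced as possible, and is at most (1 − 1/r) · n^2/2. For r = 2, n = 227: the density bound is (1/2) · 51529/2 = 51529/4 ≈ 12882.25. The integer-valued extremum is e(T(227, 2)) = 12882, which is strictly less than the density bound 51529/4 since 2 ∤ 227 (the parts of T(227, 2) cannot all be equal).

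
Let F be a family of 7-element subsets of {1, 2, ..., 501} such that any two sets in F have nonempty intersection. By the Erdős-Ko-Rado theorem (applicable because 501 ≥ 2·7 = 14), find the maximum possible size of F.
max |F| = C(500, 6) = 21057686727000

The Erdős-Ko-Rado theorem states: for n ≥ 2k, an intersecting family of k-subsets of an n-element set has size at most C(n − 1, k − 1), with equality for 'star' families {A ⊆ [n] : |A| = k, i ∈ A} (fix an element i). For n = 501, k = 7: C(500, 6) = 21057686727000.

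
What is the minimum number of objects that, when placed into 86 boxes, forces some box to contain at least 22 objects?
n = (22 − 1)·86 + 1 = 1807

By the generalised pigeonhole principle, to guarantee some box contains ≥ r objects we need more than (r − 1) · k objects total. Threshold: n = (r − 1) · k + 1. With r = 22 and k = 86: n = 21 · 86 + 1 = 1806 + 1 = 1807. For n = 1806 = 21 · 86, we can put exactly 21 objects in every box, avoiding 22 in any single one — so 1807 is tight.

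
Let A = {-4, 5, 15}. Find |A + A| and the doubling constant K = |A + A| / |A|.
K = |A + A| / |A| = 6/3 = 2

Enumerate A + A = {a + b : a, b ∈ A}. With |A| = 3, there are |A|^2 = 9 ordered sum pairs; collecting distinct values, A + A = {-8, 1, 10, 11, 20, 30}, so |A + A| = 6. Thus K = 6/3 = 2. For comparison, the minimum possible |A + A| over all 3-element sets is 2·3 − 1 = 5 (so min K = 5/3), attained only by arithmetic progressions.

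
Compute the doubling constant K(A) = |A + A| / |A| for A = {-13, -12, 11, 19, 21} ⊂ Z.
K = |A + A| / |A| = 15/5 = 3

Enumerate A + A = {a + b : a, b ∈ A}. With |A| = 5, there are |A|^2 = 25 ordered sum pairs; collecting distinct values, A + A = {-26, -25, -24, -2, -1, 6, 7, 8, 9, 22, 30, 32, 38, 40, 42}, so |A + A| = 15. Thus K = 15/5 = 3. For comparison, the minimum possible |A + A| over all 5-element sets is 2·5 − 1 = 9 (so min K = 9/5), attained only by arithmetic progressions.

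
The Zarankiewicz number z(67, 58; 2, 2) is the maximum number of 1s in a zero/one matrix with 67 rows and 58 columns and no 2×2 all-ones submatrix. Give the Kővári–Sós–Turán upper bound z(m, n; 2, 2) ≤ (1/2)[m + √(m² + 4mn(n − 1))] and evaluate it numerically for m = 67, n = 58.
z(67, 58; 2, 2) ≤ (1/2)[67 + √(67² + 4·67·58·57)] = (1/2)[67 + √890497] = 505.3307

Kővári–Sós–Turán: let r_1, ..., r_67 be the row sums and z = Σ r_i the total number of 1s. Each pair of columns can share at most one row with both entries 1 (else a 2×2 all-ones block appears), so Σ_i C(r_i, 2) ≤ C(58, 2) = 1653. By convexity Σ_i C(r_i, 2) ≥ 67·C(z/67, 2) = z(z − 67)/(2·67), giving z² − 67z − 67·58·57 ≤ 0 and hence z ≤ (1/2)[67 + √(4489 + 4·221502)] = (1/2)[67 + √890497] ≈ (1/2)(67 + 943.6615) = 505.3307.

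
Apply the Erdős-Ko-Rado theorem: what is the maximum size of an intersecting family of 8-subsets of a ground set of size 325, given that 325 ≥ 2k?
max |F| = C(324, 7) = 69669979308864

The Erdős-Ko-Rado theorem states: for n ≥ 2k, an intersecting family of k-subsets of an n-element set has size at most C(n − 1, k − 1), with equality for 'star' families {A ⊆ [n] : |A| = k, i ∈ A} (fix an element i). For n = 325, k = 8: C(324, 7) = 69669979308864.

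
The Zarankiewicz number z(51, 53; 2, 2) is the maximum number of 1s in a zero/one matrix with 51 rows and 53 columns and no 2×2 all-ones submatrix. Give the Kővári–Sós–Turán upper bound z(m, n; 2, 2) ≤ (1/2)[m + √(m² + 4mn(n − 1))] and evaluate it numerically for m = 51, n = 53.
z(51, 53; 2, 2) ≤ (1/2)[51 + √(51² + 4·51·53·52)] = (1/2)[51 + √564825] = 401.2742

Kővári–Sós–Turán: let r_1, ..., r_51 be the row sums and z = Σ r_i the total number of 1s. Each pair of columns can share at most one row with both entries 1 (else a 2×2 all-ones block appears), so Σ_i C(r_i, 2) ≤ C(53, 2) = 1378. By convexity Σ_i C(r_i, 2) ≥ 51·C(z/51, 2) = z(z − 51)/(2·51), giving z² − 51z − 51·53·52 ≤ 0 and hence z ≤ (1/2)[51 + √(2601 + 4·140556)] = (1/2)[51 + √564825] ≈ (1/2)(51 + 751.5484) = 401.2742.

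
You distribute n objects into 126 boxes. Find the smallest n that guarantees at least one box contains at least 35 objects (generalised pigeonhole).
n = (35 − 1)·126 + 1 = 4285

By the generalised pigeonhole principle, to guarantee some box contains ≥ r objects we need more than (r − 1) · k objects total. Threshold: n = (r − 1) · k + 1. With r = 35 and k = 126: n = 34 · 126 + 1 = 4284 + 1 = 4285. For n = 4284 = 34 · 126, we can put exactly 34 objects in every box, avoiding 35 in any single one — so 4285 is tight.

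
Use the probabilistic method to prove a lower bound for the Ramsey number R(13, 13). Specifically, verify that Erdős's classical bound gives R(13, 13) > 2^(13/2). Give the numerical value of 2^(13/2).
2^(13/2) = 90.5097; so R(13, 13) > 90.5097

Colour each edge of K_n uniformly at random with red/blue. The expected number of monochromatic K_13 is C(n, 13) · 2 · 2^(−C(13,2)). If C(n, 13) · 2^(1 − C(13,2)) < 1, then with positive probability no monochromatic K_13 exists, so R(13, 13) > n. The standard estimate C(n, 13) ≤ n^13/13! shows this inequality holds whenever n ≤ 2^(13/2) (since 13! · 2^(C(13,2) − 1) > 2^(13^2/2) ≥ n^13). Hence R(13, 13) > 2^(13/2) = 90.5097.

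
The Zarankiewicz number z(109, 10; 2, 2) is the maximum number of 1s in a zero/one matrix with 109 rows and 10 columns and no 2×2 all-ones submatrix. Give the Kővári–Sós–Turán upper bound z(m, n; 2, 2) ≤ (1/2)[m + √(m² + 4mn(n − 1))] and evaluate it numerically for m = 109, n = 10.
z(109, 10; 2, 2) ≤ (1/2)[109 + √(109² + 4·109·10·9)] = (1/2)[109 + √51121] = 167.5498

Kővári–Sós–Turán: let r_1, ..., r_109 be the row sums and z = Σ r_i the total number of 1s. Each pair of columns can share at most one row with both entries 1 (else a 2×2 all-ones block appears), so Σ_i C(r_i, 2) ≤ C(10, 2) = 45. By convexity Σ_i C(r_i, 2) ≥ 109·C(z/109, 2) = z(z − 109)/(2·109), giving z² − 109z − 109·10·9 ≤ 0 and hence z ≤ (1/2)[109 + √(11881 + 4·9810)] = (1/2)[109 + √51121] ≈ (1/2)(109 + 226.0995) = 167.5498.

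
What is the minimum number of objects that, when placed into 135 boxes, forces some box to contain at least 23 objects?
n = (23 − 1)·135 + 1 = 2971

By the generalised pigeonhole principle, to guarantee some box contains ≥ r objects we need more than (r − 1) · k objects total. Threshold: n = (r − 1) · k + 1. With r = 23 and k = 135: n = 22 · 135 + 1 = 2970 + 1 = 2971. For n = 2970 = 22 · 135, we can put exactly 22 objects in every box, avoiding 23 in any single one — so 2971 is tight.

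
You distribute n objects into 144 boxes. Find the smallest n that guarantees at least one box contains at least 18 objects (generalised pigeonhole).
n = (18 − 1)·144 + 1 = 2449

By the generalised pigeonhole principle, to guarantee some box contains ≥ r objects we need more than (r − 1) · k objects total. Threshold: n = (r − 1) · k + 1. With r = 18 and k = 144: n = 17 · 144 + 1 = 2448 + 1 = 2449. For n = 2448 = 17 · 144, we can put exactly 17 objects in every box, avoiding 18 in any single one — so 2449 is tight.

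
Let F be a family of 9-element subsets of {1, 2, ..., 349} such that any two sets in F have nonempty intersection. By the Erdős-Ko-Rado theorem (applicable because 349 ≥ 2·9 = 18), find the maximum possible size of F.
max |F| = C(348, 8) = 4919448708164529

The Erdős-Ko-Rado theorem states: for n ≥ 2k, an intersecting family of k-subsets of an n-element set has size at most C(n − 1, k − 1), with equality for 'star' families {A ⊆ [n] : |A| = k, i ∈ A} (fix an element i). For n = 349, k = 9: C(348, 8) = 4919448708164529.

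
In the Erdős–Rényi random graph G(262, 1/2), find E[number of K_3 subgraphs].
E[# K_3] = C(262, 3) · (1/2)^C(3, 2) = 2963220 / 2^3 = 740805/2 = 370402.5

For each 3-subset S of vertices (there are C(262, 3) = 2963220 such S), let X_S = 1 if S induces a K_3 (all C(3, 2) = 3 edges present). Then P(X_S = 1) = (1/2)^3 = 1/8. By linearity of expectation, E[# K_3] = C(262, 3) · (1/2)^3 = 2963220 / 8 = 740805/2 = 370402.5.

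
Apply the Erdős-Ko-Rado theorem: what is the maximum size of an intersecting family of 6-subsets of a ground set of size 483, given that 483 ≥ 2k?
max |F| = C(482, 5) = 212332032016

Erdős-Ko-Rado (1961): when n ≥ 2k, max |F| = C(n−1, k−1). The bound is attained by the star {A : i ∈ A} for any fixed i ∈ [n]. Here C(483−1, 6−1) = C(482, 5) = 212332032016.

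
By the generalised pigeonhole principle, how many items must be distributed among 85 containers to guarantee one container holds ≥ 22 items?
n = (22 − 1)·85 + 1 = 1786

By the generalised pigeonhole principle, to guarantee some box contains ≥ r objects we need more than (r − 1) · k objects total. Threshold: n = (r − 1) · k + 1. With r = 22 and k = 85: n = 21 · 85 + 1 = 1785 + 1 = 1786. For n = 1785 = 21 · 85, we can put exactly 21 objects in every box, avoiding 22 in any single one — so 1786 is tight.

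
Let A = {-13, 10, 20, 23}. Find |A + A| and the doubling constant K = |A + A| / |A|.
K = |A + A| / |A| = 10/4 = 5/2

Enumerate A + A = {a + b : a, b ∈ A}. With |A| = 4, there are |A|^2 = 16 ordered sum pairs; collecting distinct values, A + A = {-26, -3, 7, 10, 20, 30, 33, 40, 43, 46}, so |A + A| = 10. Thus K = 10/4 = 5/2. For comparison, the minimum possible |A + A| over all 4-element sets is 2·4 − 1 = 7 (so min K = 7/4), attained only by arithmetic progressions.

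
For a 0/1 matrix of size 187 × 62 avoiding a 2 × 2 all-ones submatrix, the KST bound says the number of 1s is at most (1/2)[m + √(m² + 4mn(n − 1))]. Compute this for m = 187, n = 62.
z(187, 62; 2, 2) ≤ (1/2)[187 + √(187² + 4·187·62·61)] = (1/2)[187 + √2863905] = 939.6538

Kővári–Sós–Turán: let r_1, ..., r_187 be the row sums and z = Σ r_i the total number of 1s. Each pair of columns can share at most one row with both entries 1 (else a 2×2 all-ones block appears), so Σ_i C(r_i, 2) ≤ C(62, 2) = 1891. By convexity Σ_i C(r_i, 2) ≥ 187·C(z/187, 2) = z(z − 187)/(2·187), giving z² − 187z − 187·62·61 ≤ 0 and hence z ≤ (1/2)[187 + √(34969 + 4·707234)] = (1/2)[187 + √2863905] ≈ (1/2)(187 + 1692.3076) = 939.6538.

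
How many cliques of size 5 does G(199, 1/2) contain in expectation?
E[# K_5] = C(199, 5) · (1/2)^C(5, 2) = 2472258789 / 2^10 ≈ 2414315.223633

For each 5-subset S of vertices (there are C(199, 5) = 2472258789 such S), let X_S = 1 if S induces a K_5 (all C(5, 2) = 10 edges present). Then P(X_S = 1) = (1/2)^10 = 1/1024. By linearity of expectation, E[# K_5] = C(199, 5) · (1/2)^10 = 2472258789 / 1024 ≈ 2414315.223633.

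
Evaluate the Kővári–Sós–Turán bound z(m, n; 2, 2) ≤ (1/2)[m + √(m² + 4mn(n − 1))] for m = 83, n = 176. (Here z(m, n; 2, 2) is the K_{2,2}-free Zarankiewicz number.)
z(83, 176; 2, 2) ≤ (1/2)[83 + √(83² + 4·83·176·175)] = (1/2)[83 + √10232489] = 1640.9131

Kővári–Sós–Turán: let r_1, ..., r_83 be the row sums and z = Σ r_i the total number of 1s. Each pair of columns can share at most one row with both entries 1 (else a 2×2 all-ones block appears), so Σ_i C(r_i, 2) ≤ C(176, 2) = 15400. By convexity Σ_i C(r_i, 2) ≥ 83·C(z/83, 2) = z(z − 83)/(2·83), giving z² − 83z − 83·176·175 ≤ 0 and hence z ≤ (1/2)[83 + √(6889 + 4·2556400)] = (1/2)[83 + √10232489] ≈ (1/2)(83 + 3198.8262) = 1640.9131.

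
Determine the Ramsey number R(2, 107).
R(2, 107) = 107

R(2, k) = k for all k ≥ 2: in a 2-colouring of K_k, either some edge is red (a red K_2) or all edges are blue (a blue K_k). And K_{106} coloured all-blue has no blue K_107, so R(2, 107) > 106. Hence R(2, 107) = 107.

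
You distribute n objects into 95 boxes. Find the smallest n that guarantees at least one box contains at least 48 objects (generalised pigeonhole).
n = (48 − 1)·95 + 1 = 4466

By the generalised pigeonhole principle, to guarantee some box contains ≥ r objects we need more than (r − 1) · k objects total. Threshold: n = (r − 1) · k + 1. With r = 48 and k = 95: n = 47 · 95 + 1 = 4465 + 1 = 4466. For n = 4465 = 47 · 95, we can put exactly 47 objects in every box, avoiding 48 in any single one — so 4466 is tight.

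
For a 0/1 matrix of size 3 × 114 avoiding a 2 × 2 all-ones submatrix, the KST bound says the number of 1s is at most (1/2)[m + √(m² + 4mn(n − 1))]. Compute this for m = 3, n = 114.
z(3, 114; 2, 2) ≤ (1/2)[3 + √(3² + 4·3·114·113)] = (1/2)[3 + √154593] = 198.0916

Kővári–Sós–Turán: let r_1, ..., r_3 be the row sums and z = Σ r_i the total number of 1s. Each pair of columns can share at most one row with both entries 1 (else a 2×2 all-ones block appears), so Σ_i C(r_i, 2) ≤ C(114, 2) = 6441. By convexity Σ_i C(r_i, 2) ≥ 3·C(z/3, 2) = z(z − 3)/(2·3), giving z² − 3z − 3·114·113 ≤ 0 and hence z ≤ (1/2)[3 + √(9 + 4·38646)] = (1/2)[3 + √154593] ≈ (1/2)(3 + 393.1832) = 198.0916.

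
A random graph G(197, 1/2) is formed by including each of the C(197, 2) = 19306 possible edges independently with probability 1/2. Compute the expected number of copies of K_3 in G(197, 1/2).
E[# K_3] = C(197, 3) · (1/2)^C(3, 2) = 1254890 / 2^3 = 627445/4 = 156861.25

For each 3-subset S of vertices (there are C(197, 3) = 1254890 such S), let X_S = 1 if S induces a K_3 (all C(3, 2) = 3 edges present). Then P(X_S = 1) = (1/2)^3 = 1/8. By linearity of expectation, E[# K_3] = C(197, 3) · (1/2)^3 = 1254890 / 8 = 627445/4 = 156861.25.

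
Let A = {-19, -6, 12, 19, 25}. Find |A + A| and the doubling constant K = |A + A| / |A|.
K = |A + A| / |A| = 14/5

Enumerate A + A = {a + b : a, b ∈ A}. With |A| = 5, there are |A|^2 = 25 ordered sum pairs; collecting distinct values, A + A = {-38, -25, -12, -7, 0, 6, 13, 19, 24, 31, 37, 38, 44, 50}, so |A + A| = 14. Thus K = 14/5. For comparison, the minimum possible |A + A| over all 5-element sets is 2·5 − 1 = 9 (so min K = 9/5), attained only by arithmetic progressions.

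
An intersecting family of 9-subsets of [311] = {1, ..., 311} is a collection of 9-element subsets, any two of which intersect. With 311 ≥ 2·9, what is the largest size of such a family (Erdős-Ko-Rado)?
max |F| = C(310, 8) = 1931195406445470

Erdős-Ko-Rado (1961): when n ≥ 2k, max |F| = C(n−1, k−1). The bound is attained by the star {A : i ∈ A} for any fixed i ∈ [n]. Here C(311−1, 9−1) = C(310, 8) = 1931195406445470.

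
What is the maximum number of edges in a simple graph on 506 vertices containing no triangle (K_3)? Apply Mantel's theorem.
ex(506, K_3) = ⌊506^2/4⌋ = 64009

Mantel (1907): a triangle-free graph on n vertices has at most ⌊n^2/4⌋ edges, with equality for the complete bipartite graph K_{⌊n/2⌋, ⌈n/2⌉}. For n = 506: ⌊506^2/4⌋ = ⌊256036/4⌋ = 64009. The extremal graph is K_{253, 253}, which has 253·253 = 64009 edges.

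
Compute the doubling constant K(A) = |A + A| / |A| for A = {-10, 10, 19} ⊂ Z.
K = |A + A| / |A| = 6/3 = 2

Enumerate A + A = {a + b : a, b ∈ A}. With |A| = 3, there are |A|^2 = 9 ordered sum pairs; collecting distinct values, A + A = {-20, 0, 9, 20, 29, 38}, so |A + A| = 6. Thus K = 6/3 = 2. For comparison, the minimum possible |A + A| over all 3-element sets is 2·3 − 1 = 5 (so min K = 5/3), attained only by arithmetic progressions.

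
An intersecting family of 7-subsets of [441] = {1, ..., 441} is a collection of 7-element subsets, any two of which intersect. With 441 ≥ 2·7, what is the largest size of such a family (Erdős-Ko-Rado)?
max |F| = C(440, 6) = 9739036511380

The Erdős-Ko-Rado theorem states: for n ≥ 2k, an intersecting family of k-subsets of an n-element set has size at most C(n − 1, k − 1), with equality for 'star' families {A ⊆ [n] : |A| = k, i ∈ A} (fix an element i). For n = 441, k = 7: C(440, 6) = 9739036511380.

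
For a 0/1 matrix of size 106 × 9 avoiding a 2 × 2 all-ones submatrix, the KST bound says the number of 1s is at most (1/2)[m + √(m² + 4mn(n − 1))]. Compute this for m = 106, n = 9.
z(106, 9; 2, 2) ≤ (1/2)[106 + √(106² + 4·106·9·8)] = (1/2)[106 + √41764] = 155.1812

Kővári–Sós–Turán: let r_1, ..., r_106 be the row sums and z = Σ r_i the total number of 1s. Each pair of columns can share at most one row with both entries 1 (else a 2×2 all-ones block appears), so Σ_i C(r_i, 2) ≤ C(9, 2) = 36. By convexity Σ_i C(r_i, 2) ≥ 106·C(z/106, 2) = z(z − 106)/(2·106), giving z² − 106z − 106·9·8 ≤ 0 and hence z ≤ (1/2)[106 + √(11236 + 4·7632)] = (1/2)[106 + √41764] ≈ (1/2)(106 + 204.3624) = 155.1812.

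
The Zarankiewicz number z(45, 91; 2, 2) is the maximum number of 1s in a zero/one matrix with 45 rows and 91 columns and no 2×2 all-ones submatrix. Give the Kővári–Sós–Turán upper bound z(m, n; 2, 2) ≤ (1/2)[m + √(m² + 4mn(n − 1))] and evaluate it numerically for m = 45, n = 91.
z(45, 91; 2, 2) ≤ (1/2)[45 + √(45² + 4·45·91·90)] = (1/2)[45 + √1476225] = 630

Kővári–Sós–Turán: let r_1, ..., r_45 be the row sums and z = Σ r_i the total number of 1s. Each pair of columns can share at most one row with both entries 1 (else a 2×2 all-ones block appears), so Σ_i C(r_i, 2) ≤ C(91, 2) = 4095. By convexity Σ_i C(r_i, 2) ≥ 45·C(z/45, 2) = z(z − 45)/(2·45), giving z² − 45z − 45·91·90 ≤ 0 and hence z ≤ (1/2)[45 + √(2025 + 4·368550)] = (1/2)[45 + √1476225] ≈ (1/2)(45 + 1215) = 630.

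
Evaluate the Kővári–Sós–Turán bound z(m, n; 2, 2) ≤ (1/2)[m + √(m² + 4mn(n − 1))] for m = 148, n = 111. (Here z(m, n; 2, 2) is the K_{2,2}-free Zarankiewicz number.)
z(148, 111; 2, 2) ≤ (1/2)[148 + √(148² + 4·148·111·110)] = (1/2)[148 + √7250224] = 1420.312

Kővári–Sós–Turán: let r_1, ..., r_148 be the row sums and z = Σ r_i the total number of 1s. Each pair of columns can share at most one row with both entries 1 (else a 2×2 all-ones block appears), so Σ_i C(r_i, 2) ≤ C(111, 2) = 6105. By convexity Σ_i C(r_i, 2) ≥ 148·C(z/148, 2) = z(z − 148)/(2·148), giving z² − 148z − 148·111·110 ≤ 0 and hence z ≤ (1/2)[148 + √(21904 + 4·1807080)] = (1/2)[148 + √7250224] ≈ (1/2)(148 + 2692.624) = 1420.312.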